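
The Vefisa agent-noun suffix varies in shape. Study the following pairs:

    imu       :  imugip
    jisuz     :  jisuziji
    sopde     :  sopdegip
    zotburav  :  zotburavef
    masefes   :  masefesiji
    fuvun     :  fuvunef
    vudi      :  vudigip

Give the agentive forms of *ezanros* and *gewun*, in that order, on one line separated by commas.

The alternation tracks the final sound of the stem — -iji when the stem ends in a sibilant (*jisuz*, *masefes*); -ef when the stem ends in a non-sibilant consonant (*zotburav*, *fuvun*); -gip when the stem ends in a vowel (*imu*, *sopde*, *vudi*).
*ezanros* — final sound /s/ (a sibilant) → -iji → *ezanrosiji*.
The final sound of *gewun* is /n/, which is a non-sibilant consonant, so the suffix is -ef, giving *gewunef*.

ezanrosiji, gewunef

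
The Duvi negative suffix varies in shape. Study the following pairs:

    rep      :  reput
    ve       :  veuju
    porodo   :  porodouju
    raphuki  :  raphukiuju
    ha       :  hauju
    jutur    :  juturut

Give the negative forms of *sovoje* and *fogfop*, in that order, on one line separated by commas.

The alternation tracks the final sound of the stem — -ut when the stem ends in a consonant (*rep*, *jutur*); -uju when the stem ends in a vowel (*ve*, *porodo*, *raphuki*, *ha*).
Since the final sound of *sovoje* is /e/ (a vowel), it takes -uju, giving *sovojeuju*.
The final sound of *fogfop* is /p/, which is a consonant, so the suffix is -ut, giving *fogfoput*.

sovojeuju, fogfoput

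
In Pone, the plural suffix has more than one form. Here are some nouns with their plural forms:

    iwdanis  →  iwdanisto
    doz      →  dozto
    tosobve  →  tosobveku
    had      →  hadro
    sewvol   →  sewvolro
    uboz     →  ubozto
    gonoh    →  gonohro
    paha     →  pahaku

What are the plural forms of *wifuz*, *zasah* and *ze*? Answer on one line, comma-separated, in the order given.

wifuzto, zasahro, zeku

Looking at the final sound of each stem: -to when the stem ends in a sibilant (*iwdanis*, *doz*, *uboz*); -ro when the stem ends in a non-sibilant consonant (*had*, *sewvol*, *gonoh*); -ku when the stem ends in a vowel (*tosobve*, *paha*).
*wifuz* — final sound /z/ (a sibilant) → -to → *wifuzto*.
Since the final sound of *zasah* is /h/ (a non-sibilant consonant), it takes -ro, giving *zasahro*.
*ze*: final sound = /e/, a vowel → -ku → *zeku*.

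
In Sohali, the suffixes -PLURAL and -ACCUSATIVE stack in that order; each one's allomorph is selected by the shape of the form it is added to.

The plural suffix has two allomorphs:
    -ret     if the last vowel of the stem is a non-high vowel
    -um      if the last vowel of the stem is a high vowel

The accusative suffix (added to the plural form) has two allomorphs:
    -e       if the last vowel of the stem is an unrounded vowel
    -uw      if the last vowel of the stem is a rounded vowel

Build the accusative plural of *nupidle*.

nupidlerete

*nupidle* — last vowel /e/ (a non-high vowel) → -ret → *nupidleret*.
The plural form *nupidleret* — last vowel /e/ (an unrounded vowel) → -e → *nupidlerete*.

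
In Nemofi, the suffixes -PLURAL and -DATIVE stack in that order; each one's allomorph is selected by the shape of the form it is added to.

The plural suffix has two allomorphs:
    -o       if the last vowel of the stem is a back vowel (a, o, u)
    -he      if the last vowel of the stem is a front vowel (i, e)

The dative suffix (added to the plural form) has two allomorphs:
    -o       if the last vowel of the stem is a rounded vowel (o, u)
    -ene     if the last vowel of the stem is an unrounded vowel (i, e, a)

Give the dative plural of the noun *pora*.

poraoo

The last vowel of *pora* is /a/, which is a back vowel, so the plural suffix is -o, giving *porao*.
The last vowel of the plural form *porao* is /o/, which is a rounded vowel, so the dative suffix is -o, giving *poraoo*.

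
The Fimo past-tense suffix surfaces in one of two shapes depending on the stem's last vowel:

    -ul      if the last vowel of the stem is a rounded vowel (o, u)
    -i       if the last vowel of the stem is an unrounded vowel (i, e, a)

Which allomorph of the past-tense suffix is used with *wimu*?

*wimu*: last vowel = /u/, a rounded vowel → -ul.

-ul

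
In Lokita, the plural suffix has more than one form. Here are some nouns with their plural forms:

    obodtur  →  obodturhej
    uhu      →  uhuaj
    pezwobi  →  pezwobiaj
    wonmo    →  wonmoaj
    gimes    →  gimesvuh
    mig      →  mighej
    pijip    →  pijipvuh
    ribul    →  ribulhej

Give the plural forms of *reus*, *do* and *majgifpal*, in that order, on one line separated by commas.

reusvuh, doaj, majgifpalhej

The pattern is voicing of the final sound: -vuh when the stem ends in a voiceless consonant (*gimes*, *pijip*); -hej when the stem ends in a voiced consonant (*obodtur*, *mig*, *ribul*); -aj when the stem ends in a vowel (*uhu*, *pezwobi*, *wonmo*).
*reus* — final sound /s/ (a voiceless consonant) → -vuh → *reusvuh*.
Since the final sound of *do* is /o/ (a vowel), it takes -aj, giving *doaj*.
Since the final sound of *majgifpal* is /l/ (a voiced consonant), it takes -hej, giving *majgifpalhej*.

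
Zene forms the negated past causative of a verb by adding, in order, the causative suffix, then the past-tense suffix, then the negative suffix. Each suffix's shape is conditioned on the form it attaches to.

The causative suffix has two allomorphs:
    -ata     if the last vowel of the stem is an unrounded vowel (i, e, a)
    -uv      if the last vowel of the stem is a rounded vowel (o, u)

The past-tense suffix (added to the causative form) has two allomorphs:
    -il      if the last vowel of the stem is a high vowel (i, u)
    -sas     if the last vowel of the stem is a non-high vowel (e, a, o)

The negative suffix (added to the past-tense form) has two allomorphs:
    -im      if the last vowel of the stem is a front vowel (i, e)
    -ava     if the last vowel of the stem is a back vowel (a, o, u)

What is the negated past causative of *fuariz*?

*fuariz*: last vowel = /i/, an unrounded vowel → -ata → *fuarizata*.
Since the last vowel of the causative form *fuarizata* is /a/ (a non-high vowel), it takes -sas, giving *fuarizatasas*.
Since the last vowel of the past-tense form *fuarizatasas* is /a/ (a back vowel), it takes -ava, giving *fuarizatasasava*.

fuarizatasasava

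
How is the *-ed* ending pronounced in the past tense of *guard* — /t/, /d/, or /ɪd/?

The stem *guard* ends in /t/ or /d/.
The -ed suffix is realized as /ɪd/ after /t, d/; as /t/ after other voiceless consonants; and as /d/ after other voiced sounds.
So -ed on *guard* is pronounced /ɪd/.

/ɪd/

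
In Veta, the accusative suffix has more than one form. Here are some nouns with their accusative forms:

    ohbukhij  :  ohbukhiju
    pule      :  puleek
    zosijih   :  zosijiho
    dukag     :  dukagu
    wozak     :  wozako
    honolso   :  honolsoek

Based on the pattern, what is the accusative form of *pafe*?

pafeek

The alternation tracks the final sound of the stem — -o when the stem ends in a voiceless consonant (*zosijih*, *wozak*); -u when the stem ends in a voiced consonant (*ohbukhij*, *dukag*); -ek when the stem ends in a vowel (*pule*, *honolso*).
*pafe*: final sound = /e/, a vowel → -ek → *pafeek*.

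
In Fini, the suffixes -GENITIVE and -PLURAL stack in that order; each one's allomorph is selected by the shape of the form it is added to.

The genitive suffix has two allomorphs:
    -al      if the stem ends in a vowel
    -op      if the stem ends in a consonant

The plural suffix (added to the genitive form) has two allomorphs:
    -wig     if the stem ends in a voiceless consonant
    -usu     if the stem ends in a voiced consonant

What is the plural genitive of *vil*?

vilopwig

*vil* — final sound /l/ (a consonant) → -op → *vilop*.
The final consonant of the genitive form *vilop* is /p/, which is voiceless, so the plural suffix is -wig, giving *vilopwig*.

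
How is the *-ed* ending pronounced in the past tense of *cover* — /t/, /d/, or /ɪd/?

/d/

The stem *cover* ends in a voiced sound other than /d/.
The -ed suffix is realized as /ɪd/ after /t, d/; as /t/ after other voiceless consonants; and as /d/ after other voiced sounds.
So -ed on *cover* is pronounced /d/.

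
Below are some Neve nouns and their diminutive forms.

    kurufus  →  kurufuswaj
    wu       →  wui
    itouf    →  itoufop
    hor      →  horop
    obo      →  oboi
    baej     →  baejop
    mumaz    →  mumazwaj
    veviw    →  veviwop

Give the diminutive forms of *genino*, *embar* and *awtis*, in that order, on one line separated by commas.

Looking at the final sound of each stem: -waj when the stem ends in a sibilant (*kurufus*, *mumaz*); -op when the stem ends in a non-sibilant consonant (*itouf*, *hor*, *baej*, *veviw*); -i when the stem ends in a vowel (*wu*, *obo*).
Since the final sound of *genino* is /o/ (a vowel), it takes -i, giving *geninoi*.
The final sound of *embar* is /r/, which is a non-sibilant consonant, so the suffix is -op, giving *embarop*.
*awtis*: final sound = /s/, a sibilant → -waj → *awtiswaj*.

geninoi, embarop, awtiswaj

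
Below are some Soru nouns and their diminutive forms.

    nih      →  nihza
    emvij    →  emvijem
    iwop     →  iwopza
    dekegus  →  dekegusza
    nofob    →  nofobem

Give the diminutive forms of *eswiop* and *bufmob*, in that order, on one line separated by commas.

The alternation tracks the final consonant of the stem — -za when the stem ends in a voiceless consonant (*nih*, *iwop*, *dekegus*); -em when the stem ends in a voiced consonant (*emvij*, *nofob*).
*eswiop* — final consonant /p/ (voiceless) → -za → *eswiopza*.
The final consonant of *bufmob* is /b/, which is voiced, so the suffix is -em, giving *bufmobem*.

eswiopza, bufmobem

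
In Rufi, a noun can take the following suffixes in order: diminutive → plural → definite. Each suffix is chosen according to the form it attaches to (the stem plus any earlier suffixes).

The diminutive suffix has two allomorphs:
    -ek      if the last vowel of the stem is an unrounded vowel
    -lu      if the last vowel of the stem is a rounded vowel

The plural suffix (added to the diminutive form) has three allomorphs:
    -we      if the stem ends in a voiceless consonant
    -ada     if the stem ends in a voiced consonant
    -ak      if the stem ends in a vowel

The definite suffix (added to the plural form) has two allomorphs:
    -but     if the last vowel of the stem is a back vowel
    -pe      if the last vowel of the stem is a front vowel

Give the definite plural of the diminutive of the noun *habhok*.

habhokluakbut

*habhok*: last vowel = /o/, a rounded vowel → -lu → *habhoklu*.
The final sound of the diminutive form *habhoklu* is /u/, which is a vowel, so the plural suffix is -ak, giving *habhokluak*.
The plural form *habhokluak*: last vowel = /a/, a back vowel → -but → *habhokluakbut*.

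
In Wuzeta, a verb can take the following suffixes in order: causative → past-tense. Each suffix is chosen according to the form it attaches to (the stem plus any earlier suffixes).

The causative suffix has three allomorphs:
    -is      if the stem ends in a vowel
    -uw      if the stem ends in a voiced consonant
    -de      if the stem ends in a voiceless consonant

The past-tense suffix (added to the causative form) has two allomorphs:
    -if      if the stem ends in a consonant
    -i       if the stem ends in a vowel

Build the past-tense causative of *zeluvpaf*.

zeluvpafdei

*zeluvpaf* — final sound /f/ (a voiceless consonant) → -de → *zeluvpafde*.
The causative form *zeluvpafde*: final sound = /e/, a vowel → -i → *zeluvpafdei*.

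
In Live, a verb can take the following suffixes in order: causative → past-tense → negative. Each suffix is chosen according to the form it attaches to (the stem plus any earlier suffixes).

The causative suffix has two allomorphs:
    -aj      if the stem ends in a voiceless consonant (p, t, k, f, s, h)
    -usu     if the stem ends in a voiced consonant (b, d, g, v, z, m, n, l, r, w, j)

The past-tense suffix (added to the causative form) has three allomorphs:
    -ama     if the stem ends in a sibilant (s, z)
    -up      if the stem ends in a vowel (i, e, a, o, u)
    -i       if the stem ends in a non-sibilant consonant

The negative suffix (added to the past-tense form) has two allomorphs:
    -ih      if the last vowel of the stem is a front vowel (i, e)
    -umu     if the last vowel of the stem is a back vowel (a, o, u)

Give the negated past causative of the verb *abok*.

*abok*: final consonant = /k/, voiceless → -aj → *abokaj*.
The final sound of the causative form *abokaj* is /j/, which is a non-sibilant consonant, so the past-tense suffix is -i, giving *abokaji*.
The last vowel of the past-tense form *abokaji* is /i/, which is a front vowel, so the negative suffix is -ih, giving *abokajiih*.

abokajiih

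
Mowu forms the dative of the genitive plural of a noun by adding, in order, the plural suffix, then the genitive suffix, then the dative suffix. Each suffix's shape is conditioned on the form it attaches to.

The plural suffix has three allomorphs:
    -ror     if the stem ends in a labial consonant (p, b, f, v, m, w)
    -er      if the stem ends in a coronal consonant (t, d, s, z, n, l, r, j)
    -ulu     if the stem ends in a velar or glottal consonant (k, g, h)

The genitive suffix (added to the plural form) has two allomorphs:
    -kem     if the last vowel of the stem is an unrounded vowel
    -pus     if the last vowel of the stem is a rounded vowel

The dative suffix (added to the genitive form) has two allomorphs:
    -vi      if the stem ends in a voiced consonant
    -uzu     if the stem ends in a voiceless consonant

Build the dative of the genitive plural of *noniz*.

The final consonant of *noniz* is /z/, which is coronal, so the plural suffix is -er, giving *nonizer*.
The plural form *nonizer* — last vowel /e/ (an unrounded vowel) → -kem → *nonizerkem*.
The genitive form *nonizerkem* — final consonant /m/ (voiced) → -vi → *nonizerkemvi*.

nonizerkemvi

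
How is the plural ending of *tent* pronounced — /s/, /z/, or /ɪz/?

/s/

The stem *tent* ends in a voiceless non-sibilant consonant.
The plural suffix surfaces as /ɪz/ after sibilants, /s/ after other voiceless consonants, and /z/ after other voiced sounds.
So the plural -s on *tent* is pronounced /s/.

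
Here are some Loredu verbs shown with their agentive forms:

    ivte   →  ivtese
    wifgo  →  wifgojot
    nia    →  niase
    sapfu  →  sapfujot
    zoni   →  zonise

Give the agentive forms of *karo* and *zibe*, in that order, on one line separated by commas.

The alternation tracks the last vowel of the stem — -jot when the last vowel of the stem is a rounded vowel (*wifgo*, *sapfu*); -se when the last vowel of the stem is an unrounded vowel (*ivte*, *nia*, *zoni*).
The last vowel of *karo* is /o/, which is a rounded vowel, so the suffix is -jot, giving *karojot*.
Since the last vowel of *zibe* is /e/ (an unrounded vowel), it takes -se, giving *zibese*.

karojot, zibese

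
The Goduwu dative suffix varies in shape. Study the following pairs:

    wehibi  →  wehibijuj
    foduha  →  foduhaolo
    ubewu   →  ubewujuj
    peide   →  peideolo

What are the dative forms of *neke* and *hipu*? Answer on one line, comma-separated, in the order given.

The suffix is conditioned by the last vowel: -juj when the last vowel of the stem is a high vowel (*wehibi*, *ubewu*); -olo when the last vowel of the stem is a non-high vowel (*foduha*, *peide*).
*neke* — last vowel /e/ (a non-high vowel) → -olo → *nekeolo*.
The last vowel of *hipu* is /u/, which is a high vowel, so the suffix is -juj, giving *hipujuj*.

nekeolo, hipujuj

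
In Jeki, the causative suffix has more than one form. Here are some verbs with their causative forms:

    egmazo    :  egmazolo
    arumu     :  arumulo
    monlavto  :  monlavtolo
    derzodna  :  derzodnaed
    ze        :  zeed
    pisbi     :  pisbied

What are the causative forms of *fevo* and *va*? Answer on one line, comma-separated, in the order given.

fevolo, vaed

The pattern is rounding harmony: -lo when the last vowel of the stem is a rounded vowel (*egmazo*, *arumu*, *monlavto*); -ed when the last vowel of the stem is an unrounded vowel (*derzodna*, *ze*, *pisbi*).
*fevo*: last vowel = /o/, a rounded vowel → -lo → *fevolo*.
*va*: last vowel = /a/, an unrounded vowel → -ed → *vaed*.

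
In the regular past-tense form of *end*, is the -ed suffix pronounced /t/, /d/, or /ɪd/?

/ɪd/

The stem *end* ends in /t/ or /d/.
The -ed suffix is realized as /ɪd/ after /t, d/; as /t/ after other voiceless consonants; and as /d/ after other voiced sounds.
So -ed on *end* is pronounced /ɪd/.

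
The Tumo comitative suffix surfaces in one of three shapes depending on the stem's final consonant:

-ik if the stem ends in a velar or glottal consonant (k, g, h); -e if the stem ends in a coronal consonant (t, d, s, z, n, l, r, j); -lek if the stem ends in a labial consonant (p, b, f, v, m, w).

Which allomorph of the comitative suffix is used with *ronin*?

The final consonant of *ronin* is /n/, which is coronal, so the suffix is -e.

-e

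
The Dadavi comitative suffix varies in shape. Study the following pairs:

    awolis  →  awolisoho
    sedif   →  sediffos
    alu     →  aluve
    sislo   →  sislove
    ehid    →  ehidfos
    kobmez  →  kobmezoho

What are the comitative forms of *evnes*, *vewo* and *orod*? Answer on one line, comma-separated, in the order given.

The suffix is conditioned by the final sound: -oho when the stem ends in a sibilant (*awolis*, *kobmez*); -fos when the stem ends in a non-sibilant consonant (*sedif*, *ehid*); -ve when the stem ends in a vowel (*alu*, *sislo*).
*evnes* — final sound /s/ (a sibilant) → -oho → *evnesoho*.
*vewo* — final sound /o/ (a vowel) → -ve → *vewove*.
The final sound of *orod* is /d/, which is a non-sibilant consonant, so the suffix is -fos, giving *orodfos*.

evnesoho, vewove, orodfos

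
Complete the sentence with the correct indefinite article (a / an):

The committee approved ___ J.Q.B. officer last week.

The indefinite article is chosen by the initial *sound* of the following word, not its spelling.
The initialism *J.Q.B.* is read letter by letter; the first letter, J, is pronounced /dʒeɪ/, which begins with a consonant sound.
So the article is *a*: The committee approved a J.Q.B. officer last week.

a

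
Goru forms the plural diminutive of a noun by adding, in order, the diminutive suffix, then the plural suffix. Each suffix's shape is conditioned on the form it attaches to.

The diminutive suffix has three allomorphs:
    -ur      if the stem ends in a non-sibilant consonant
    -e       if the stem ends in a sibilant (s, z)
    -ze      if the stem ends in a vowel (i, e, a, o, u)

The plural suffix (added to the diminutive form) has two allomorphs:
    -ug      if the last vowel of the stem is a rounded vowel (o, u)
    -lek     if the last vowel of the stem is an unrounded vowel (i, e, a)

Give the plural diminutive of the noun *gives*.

giveselek

*gives* — final sound /s/ (a sibilant) → -e → *givese*.
Since the last vowel of the diminutive form *givese* is /e/ (an unrounded vowel), it takes -lek, giving *giveselek*.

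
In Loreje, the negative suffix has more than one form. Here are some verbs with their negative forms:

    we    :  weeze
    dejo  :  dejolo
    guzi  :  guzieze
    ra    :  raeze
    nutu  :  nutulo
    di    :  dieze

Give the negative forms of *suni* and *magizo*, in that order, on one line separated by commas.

sunieze, magizolo

The alternation tracks the last vowel of the stem — -lo when the last vowel of the stem is a rounded vowel (*dejo*, *nutu*); -eze when the last vowel of the stem is an unrounded vowel (*we*, *guzi*, *ra*, *di*).
*suni*: last vowel = /i/, an unrounded vowel → -eze → *sunieze*.
*magizo* — last vowel /o/ (a rounded vowel) → -lo → *magizolo*.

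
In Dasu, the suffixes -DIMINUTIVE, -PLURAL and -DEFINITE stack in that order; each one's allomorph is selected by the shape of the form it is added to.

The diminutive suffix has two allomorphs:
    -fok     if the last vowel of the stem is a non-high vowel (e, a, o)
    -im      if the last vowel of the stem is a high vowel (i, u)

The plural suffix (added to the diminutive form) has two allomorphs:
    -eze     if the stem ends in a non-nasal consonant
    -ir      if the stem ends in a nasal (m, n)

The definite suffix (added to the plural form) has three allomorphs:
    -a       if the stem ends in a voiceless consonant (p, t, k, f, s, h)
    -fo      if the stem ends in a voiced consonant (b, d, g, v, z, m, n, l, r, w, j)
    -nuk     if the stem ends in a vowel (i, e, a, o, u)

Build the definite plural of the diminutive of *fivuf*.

*fivuf*: last vowel = /u/, a high vowel → -im → *fivufim*.
Since the final consonant of the diminutive form *fivufim* is /m/ (a nasal), it takes -ir, giving *fivufimir*.
The plural form *fivufimir*: final sound = /r/, a voiced consonant → -fo → *fivufimirfo*.

fivufimirfo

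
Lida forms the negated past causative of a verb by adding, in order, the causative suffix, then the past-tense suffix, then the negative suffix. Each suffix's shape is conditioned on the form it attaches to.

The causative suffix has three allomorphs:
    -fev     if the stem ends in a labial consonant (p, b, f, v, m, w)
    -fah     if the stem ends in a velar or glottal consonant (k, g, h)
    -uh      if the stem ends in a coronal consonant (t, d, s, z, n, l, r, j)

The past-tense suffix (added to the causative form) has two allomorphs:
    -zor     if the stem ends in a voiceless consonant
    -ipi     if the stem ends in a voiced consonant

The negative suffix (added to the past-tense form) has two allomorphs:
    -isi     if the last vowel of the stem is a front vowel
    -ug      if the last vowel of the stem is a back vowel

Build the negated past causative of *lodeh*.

*lodeh* — final consonant /h/ (velar/glottal) → -fah → *lodehfah*.
The causative form *lodehfah*: final consonant = /h/, voiceless → -zor → *lodehfahzor*.
The last vowel of the past-tense form *lodehfahzor* is /o/, which is a back vowel, so the negative suffix is -ug, giving *lodehfahzorug*.

lodehfahzorug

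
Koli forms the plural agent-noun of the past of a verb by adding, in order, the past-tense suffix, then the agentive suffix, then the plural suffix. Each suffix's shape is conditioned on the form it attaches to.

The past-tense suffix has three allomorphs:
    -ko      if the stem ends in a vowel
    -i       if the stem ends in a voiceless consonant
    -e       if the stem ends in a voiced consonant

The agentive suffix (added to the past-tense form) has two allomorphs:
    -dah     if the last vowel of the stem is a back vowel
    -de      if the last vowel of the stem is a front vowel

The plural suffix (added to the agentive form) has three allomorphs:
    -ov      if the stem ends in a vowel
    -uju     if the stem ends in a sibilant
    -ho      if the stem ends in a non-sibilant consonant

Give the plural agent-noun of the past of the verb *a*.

akodahho

The final sound of *a* is /a/, which is a vowel, so the past-tense suffix is -ko, giving *ako*.
The past-tense form *ako*: last vowel = /o/, a back vowel → -dah → *akodah*.
The agentive form *akodah*: final sound = /h/, a non-sibilant consonant → -ho → *akodahho*.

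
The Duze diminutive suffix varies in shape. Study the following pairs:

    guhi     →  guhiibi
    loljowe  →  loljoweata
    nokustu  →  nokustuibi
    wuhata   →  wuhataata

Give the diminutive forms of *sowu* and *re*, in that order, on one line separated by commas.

The suffix is conditioned by the last vowel: -ibi when the last vowel of the stem is a high vowel (*guhi*, *nokustu*); -ata when the last vowel of the stem is a non-high vowel (*loljowe*, *wuhata*).
Since the last vowel of *sowu* is /u/ (a high vowel), it takes -ibi, giving *sowuibi*.
Since the last vowel of *re* is /e/ (a non-high vowel), it takes -ata, giving *reata*.

sowuibi, reata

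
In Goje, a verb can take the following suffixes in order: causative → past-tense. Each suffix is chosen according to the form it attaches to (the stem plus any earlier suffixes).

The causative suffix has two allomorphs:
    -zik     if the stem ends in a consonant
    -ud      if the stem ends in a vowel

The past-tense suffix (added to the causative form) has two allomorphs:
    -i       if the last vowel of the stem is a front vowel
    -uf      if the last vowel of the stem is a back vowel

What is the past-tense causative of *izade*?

izadeuduf

The final sound of *izade* is /e/, which is a vowel, so the causative suffix is -ud, giving *izadeud*.
The last vowel of the causative form *izadeud* is /u/, which is a back vowel, so the past-tense suffix is -uf, giving *izadeuduf*.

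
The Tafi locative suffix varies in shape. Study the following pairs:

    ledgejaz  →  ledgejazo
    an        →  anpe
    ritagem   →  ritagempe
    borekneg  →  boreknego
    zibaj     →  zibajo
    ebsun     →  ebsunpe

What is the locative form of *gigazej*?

Looking at the final consonant of each stem: -pe when the stem ends in a nasal (*an*, *ritagem*, *ebsun*); -o when the stem ends in a non-nasal consonant (*ledgejaz*, *borekneg*, *zibaj*).
*gigazej* — final consonant /j/ (non-nasal) → -o → *gigazejo*.

gigazejo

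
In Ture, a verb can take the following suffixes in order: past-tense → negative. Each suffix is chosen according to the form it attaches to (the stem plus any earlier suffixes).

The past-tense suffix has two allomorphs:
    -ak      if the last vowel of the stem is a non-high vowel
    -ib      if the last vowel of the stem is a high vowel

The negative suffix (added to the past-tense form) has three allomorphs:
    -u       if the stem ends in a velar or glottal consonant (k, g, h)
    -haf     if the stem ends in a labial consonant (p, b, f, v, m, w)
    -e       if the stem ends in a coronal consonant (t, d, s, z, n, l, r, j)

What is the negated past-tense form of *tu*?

Since the last vowel of *tu* is /u/ (a high vowel), it takes -ib, giving *tuib*.
The past-tense form *tuib*: final consonant = /b/, labial → -haf → *tuibhaf*.

tuibhaf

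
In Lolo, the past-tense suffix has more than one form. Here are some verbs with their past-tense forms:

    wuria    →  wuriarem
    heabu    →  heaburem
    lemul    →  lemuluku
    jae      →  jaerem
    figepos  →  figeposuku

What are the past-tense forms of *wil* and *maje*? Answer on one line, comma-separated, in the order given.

wiluku, majerem

The alternation tracks the final sound of the stem — -uku when the stem ends in a consonant (*lemul*, *figepos*); -rem when the stem ends in a vowel (*wuria*, *heabu*, *jae*).
*wil* — final sound /l/ (a consonant) → -uku → *wiluku*.
Since the final sound of *maje* is /e/ (a vowel), it takes -rem, giving *majerem*.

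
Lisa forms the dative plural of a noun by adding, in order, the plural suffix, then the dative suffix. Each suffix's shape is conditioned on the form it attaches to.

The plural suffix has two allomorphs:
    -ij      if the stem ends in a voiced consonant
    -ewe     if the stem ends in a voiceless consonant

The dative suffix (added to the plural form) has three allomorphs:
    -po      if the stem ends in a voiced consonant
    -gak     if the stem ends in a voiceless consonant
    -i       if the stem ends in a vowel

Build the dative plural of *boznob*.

boznobijpo

The final consonant of *boznob* is /b/, which is voiced, so the plural suffix is -ij, giving *boznobij*.
The final sound of the plural form *boznobij* is /j/, which is a voiced consonant, so the dative suffix is -po, giving *boznobijpo*.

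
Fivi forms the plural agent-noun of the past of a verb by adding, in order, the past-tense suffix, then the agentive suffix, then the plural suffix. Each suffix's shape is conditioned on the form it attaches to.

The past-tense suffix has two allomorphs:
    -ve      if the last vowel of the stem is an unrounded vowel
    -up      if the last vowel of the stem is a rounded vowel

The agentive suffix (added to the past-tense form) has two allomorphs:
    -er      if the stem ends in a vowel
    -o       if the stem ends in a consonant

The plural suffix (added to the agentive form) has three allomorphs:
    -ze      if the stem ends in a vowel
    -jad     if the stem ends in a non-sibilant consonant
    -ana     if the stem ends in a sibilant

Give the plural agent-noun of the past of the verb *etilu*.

*etilu*: last vowel = /u/, a rounded vowel → -up → *etiluup*.
The final sound of the past-tense form *etiluup* is /p/, which is a consonant, so the agentive suffix is -o, giving *etiluupo*.
The final sound of the agentive form *etiluupo* is /o/, which is a vowel, so the plural suffix is -ze, giving *etiluupoze*.

etiluupoze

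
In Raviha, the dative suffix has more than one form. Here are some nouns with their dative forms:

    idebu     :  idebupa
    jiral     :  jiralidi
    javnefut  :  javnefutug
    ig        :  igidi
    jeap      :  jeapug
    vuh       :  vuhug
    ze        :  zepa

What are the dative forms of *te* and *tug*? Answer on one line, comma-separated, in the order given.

Looking at the final sound of each stem: -ug when the stem ends in a voiceless consonant (*javnefut*, *jeap*, *vuh*); -idi when the stem ends in a voiced consonant (*jiral*, *ig*); -pa when the stem ends in a vowel (*idebu*, *ze*).
*te*: final sound = /e/, a vowel → -pa → *tepa*.
*tug*: final sound = /g/, a voiced consonant → -idi → *tugidi*.

tepa, tugidi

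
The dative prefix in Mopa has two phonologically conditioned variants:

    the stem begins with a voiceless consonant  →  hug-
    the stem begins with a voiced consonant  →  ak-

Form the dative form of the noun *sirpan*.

hugsirpan

Since the first consonant of *sirpan* is /s/ (voiceless), it takes hug-, giving *hugsirpan*.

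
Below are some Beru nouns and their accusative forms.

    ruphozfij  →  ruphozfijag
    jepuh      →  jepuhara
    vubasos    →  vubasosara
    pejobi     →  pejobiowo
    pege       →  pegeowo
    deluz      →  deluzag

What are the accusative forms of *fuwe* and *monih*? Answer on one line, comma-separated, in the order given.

The suffix is conditioned by the final sound: -ara when the stem ends in a voiceless consonant (*jepuh*, *vubasos*); -ag when the stem ends in a voiced consonant (*ruphozfij*, *deluz*); -owo when the stem ends in a vowel (*pejobi*, *pege*).
*fuwe*: final sound = /e/, a vowel → -owo → *fuweowo*.
The final sound of *monih* is /h/, which is a voiceless consonant, so the suffix is -ara, giving *monihara*.

fuweowo, monihara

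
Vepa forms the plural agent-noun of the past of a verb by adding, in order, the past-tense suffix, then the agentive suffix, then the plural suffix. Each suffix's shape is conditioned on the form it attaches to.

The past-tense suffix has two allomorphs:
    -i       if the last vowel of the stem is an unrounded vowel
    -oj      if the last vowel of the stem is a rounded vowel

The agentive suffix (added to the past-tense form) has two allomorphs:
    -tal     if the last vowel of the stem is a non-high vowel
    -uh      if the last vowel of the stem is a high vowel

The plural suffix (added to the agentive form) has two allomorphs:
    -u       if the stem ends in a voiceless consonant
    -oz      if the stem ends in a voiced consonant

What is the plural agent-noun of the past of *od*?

Since the last vowel of *od* is /o/ (a rounded vowel), it takes -oj, giving *odoj*.
Since the last vowel of the past-tense form *odoj* is /o/ (a non-high vowel), it takes -tal, giving *odojtal*.
Since the final consonant of the agentive form *odojtal* is /l/ (voiced), it takes -oz, giving *odojtaloz*.

odojtaloz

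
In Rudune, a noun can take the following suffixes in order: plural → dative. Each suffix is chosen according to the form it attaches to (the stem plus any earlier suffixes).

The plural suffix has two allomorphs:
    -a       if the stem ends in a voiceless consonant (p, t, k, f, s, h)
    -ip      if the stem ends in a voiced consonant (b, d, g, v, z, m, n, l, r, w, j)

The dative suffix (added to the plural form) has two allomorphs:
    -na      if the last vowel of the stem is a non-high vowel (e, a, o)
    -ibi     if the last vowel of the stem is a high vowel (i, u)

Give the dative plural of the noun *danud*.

*danud*: final consonant = /d/, voiced → -ip → *danudip*.
The plural form *danudip*: last vowel = /i/, a high vowel → -ibi → *danudipibi*.

danudipibi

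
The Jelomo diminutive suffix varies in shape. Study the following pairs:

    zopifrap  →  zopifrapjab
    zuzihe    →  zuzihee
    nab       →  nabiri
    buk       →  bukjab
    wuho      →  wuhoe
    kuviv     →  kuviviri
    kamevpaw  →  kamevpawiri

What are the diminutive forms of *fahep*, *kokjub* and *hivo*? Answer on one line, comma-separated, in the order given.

fahepjab, kokjubiri, hivoe

The suffix is conditioned by the final sound: -jab when the stem ends in a voiceless consonant (*zopifrap*, *buk*); -iri when the stem ends in a voiced consonant (*nab*, *kuviv*, *kamevpaw*); -e when the stem ends in a vowel (*zuzihe*, *wuho*).
Since the final sound of *fahep* is /p/ (a voiceless consonant), it takes -jab, giving *fahepjab*.
*kokjub* — final sound /b/ (a voiced consonant) → -iri → *kokjubiri*.
*hivo*: final sound = /o/, a vowel → -e → *hivoe*.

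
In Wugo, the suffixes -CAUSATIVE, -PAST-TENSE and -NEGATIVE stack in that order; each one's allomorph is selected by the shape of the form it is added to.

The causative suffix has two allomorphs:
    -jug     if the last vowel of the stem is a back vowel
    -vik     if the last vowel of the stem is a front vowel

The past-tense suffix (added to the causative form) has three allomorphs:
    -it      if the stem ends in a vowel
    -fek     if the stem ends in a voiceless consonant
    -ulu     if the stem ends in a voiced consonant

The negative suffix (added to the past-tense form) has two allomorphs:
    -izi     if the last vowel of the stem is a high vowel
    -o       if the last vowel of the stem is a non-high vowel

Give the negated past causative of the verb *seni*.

senivikfeko

*seni*: last vowel = /i/, a front vowel → -vik → *senivik*.
Since the final sound of the causative form *senivik* is /k/ (a voiceless consonant), it takes -fek, giving *senivikfek*.
The past-tense form *senivikfek*: last vowel = /e/, a non-high vowel → -o → *senivikfeko*.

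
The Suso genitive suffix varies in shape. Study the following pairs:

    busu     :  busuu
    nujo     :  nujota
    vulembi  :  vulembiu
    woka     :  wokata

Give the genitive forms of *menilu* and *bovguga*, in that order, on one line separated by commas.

meniluu, bovgugata

The alternation tracks the last vowel of the stem — -u when the last vowel of the stem is a high vowel (*busu*, *vulembi*); -ta when the last vowel of the stem is a non-high vowel (*nujo*, *woka*).
*menilu* — last vowel /u/ (a high vowel) → -u → *meniluu*.
*bovguga* — last vowel /a/ (a non-high vowel) → -ta → *bovgugata*.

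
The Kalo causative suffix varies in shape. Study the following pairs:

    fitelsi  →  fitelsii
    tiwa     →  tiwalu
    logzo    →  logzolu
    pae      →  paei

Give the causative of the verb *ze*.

The suffix is conditioned by the last vowel: -i when the last vowel of the stem is a front vowel (*fitelsi*, *pae*); -lu when the last vowel of the stem is a back vowel (*tiwa*, *logzo*).
Since the last vowel of *ze* is /e/ (a front vowel), it takes -i, giving *zei*.

zei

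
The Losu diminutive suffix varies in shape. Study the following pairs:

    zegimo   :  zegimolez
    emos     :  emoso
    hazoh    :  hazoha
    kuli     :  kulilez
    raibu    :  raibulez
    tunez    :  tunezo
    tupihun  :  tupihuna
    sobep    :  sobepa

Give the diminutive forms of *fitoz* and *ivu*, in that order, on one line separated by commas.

The pattern is sibilance of the final sound: -o when the stem ends in a sibilant (*emos*, *tunez*); -a when the stem ends in a non-sibilant consonant (*hazoh*, *tupihun*, *sobep*); -lez when the stem ends in a vowel (*zegimo*, *kuli*, *raibu*).
The final sound of *fitoz* is /z/, which is a sibilant, so the suffix is -o, giving *fitozo*.
*ivu*: final sound = /u/, a vowel → -lez → *ivulez*.

fitozo, ivulez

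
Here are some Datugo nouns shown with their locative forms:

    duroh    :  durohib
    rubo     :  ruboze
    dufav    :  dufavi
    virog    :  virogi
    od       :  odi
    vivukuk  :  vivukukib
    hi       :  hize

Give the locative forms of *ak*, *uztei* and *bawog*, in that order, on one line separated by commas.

akib, uzteize, bawogi

Looking at the final sound of each stem: -ib when the stem ends in a voiceless consonant (*duroh*, *vivukuk*); -i when the stem ends in a voiced consonant (*dufav*, *virog*, *od*); -ze when the stem ends in a vowel (*rubo*, *hi*).
Since the final sound of *ak* is /k/ (a voiceless consonant), it takes -ib, giving *akib*.
*uztei* — final sound /i/ (a vowel) → -ze → *uzteize*.
*bawog*: final sound = /g/, a voiced consonant → -i → *bawogi*.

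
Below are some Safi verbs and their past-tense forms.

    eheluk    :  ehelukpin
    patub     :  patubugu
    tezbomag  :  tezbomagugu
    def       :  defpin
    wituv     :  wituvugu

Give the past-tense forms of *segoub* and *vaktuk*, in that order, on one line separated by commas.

The suffix is conditioned by the final consonant: -pin when the stem ends in a voiceless consonant (*eheluk*, *def*); -ugu when the stem ends in a voiced consonant (*patub*, *tezbomag*, *wituv*).
The final consonant of *segoub* is /b/, which is voiced, so the suffix is -ugu, giving *segoubugu*.
*vaktuk* — final consonant /k/ (voiceless) → -pin → *vaktukpin*.

segoubugu, vaktukpin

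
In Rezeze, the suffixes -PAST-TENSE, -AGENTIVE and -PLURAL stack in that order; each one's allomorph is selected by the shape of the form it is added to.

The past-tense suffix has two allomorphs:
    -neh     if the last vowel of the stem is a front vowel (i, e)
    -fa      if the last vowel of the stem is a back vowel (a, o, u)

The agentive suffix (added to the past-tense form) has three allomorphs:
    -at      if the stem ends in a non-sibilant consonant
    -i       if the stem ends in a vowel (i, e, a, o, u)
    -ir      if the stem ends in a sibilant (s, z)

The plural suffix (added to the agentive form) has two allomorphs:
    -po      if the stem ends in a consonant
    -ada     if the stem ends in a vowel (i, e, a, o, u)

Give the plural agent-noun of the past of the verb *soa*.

*soa*: last vowel = /a/, a back vowel → -fa → *soafa*.
The past-tense form *soafa* — final sound /a/ (a vowel) → -i → *soafai*.
The agentive form *soafai*: final sound = /i/, a vowel → -ada → *soafaiada*.

soafaiada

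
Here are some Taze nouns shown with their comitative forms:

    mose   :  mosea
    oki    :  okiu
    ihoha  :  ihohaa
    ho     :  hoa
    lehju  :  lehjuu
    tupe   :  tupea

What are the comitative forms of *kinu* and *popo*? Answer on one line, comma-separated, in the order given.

kinuu, popoa

The alternation tracks the last vowel of the stem — -u when the last vowel of the stem is a high vowel (*oki*, *lehju*); -a when the last vowel of the stem is a non-high vowel (*mose*, *ihoha*, *ho*, *tupe*).
Since the last vowel of *kinu* is /u/ (a high vowel), it takes -u, giving *kinuu*.
The last vowel of *popo* is /o/, which is a non-high vowel, so the suffix is -a, giving *popoa*.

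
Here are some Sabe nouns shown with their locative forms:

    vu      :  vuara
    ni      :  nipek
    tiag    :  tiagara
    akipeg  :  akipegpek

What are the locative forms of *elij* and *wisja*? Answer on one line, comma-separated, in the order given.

The pattern is front/back vowel harmony: -pek when the last vowel of the stem is a front vowel (*ni*, *akipeg*); -ara when the last vowel of the stem is a back vowel (*vu*, *tiag*).
*elij*: last vowel = /i/, a front vowel → -pek → *elijpek*.
*wisja* — last vowel /a/ (a back vowel) → -ara → *wisjaara*.

elijpek, wisjaara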